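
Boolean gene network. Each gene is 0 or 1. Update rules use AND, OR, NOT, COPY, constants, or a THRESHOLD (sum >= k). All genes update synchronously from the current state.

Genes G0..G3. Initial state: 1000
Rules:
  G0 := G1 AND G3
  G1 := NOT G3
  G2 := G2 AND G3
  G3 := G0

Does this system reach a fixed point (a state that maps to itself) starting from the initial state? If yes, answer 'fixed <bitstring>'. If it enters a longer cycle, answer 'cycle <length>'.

Answer: cycle 2

Derivation:
Step 0: 1000
Step 1: G0=G1&G3=0&0=0 G1=NOT G3=NOT 0=1 G2=G2&G3=0&0=0 G3=G0=1 -> 0101
Step 2: G0=G1&G3=1&1=1 G1=NOT G3=NOT 1=0 G2=G2&G3=0&1=0 G3=G0=0 -> 1000
Cycle of length 2 starting at step 0 -> no fixed point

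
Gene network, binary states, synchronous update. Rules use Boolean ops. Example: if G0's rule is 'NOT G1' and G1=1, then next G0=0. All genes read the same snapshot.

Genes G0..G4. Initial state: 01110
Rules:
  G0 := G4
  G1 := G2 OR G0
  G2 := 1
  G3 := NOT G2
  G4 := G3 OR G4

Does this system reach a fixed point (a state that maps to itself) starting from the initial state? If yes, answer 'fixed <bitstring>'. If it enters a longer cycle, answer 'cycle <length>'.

Step 0: 01110
Step 1: G0=G4=0 G1=G2|G0=1|0=1 G2=1(const) G3=NOT G2=NOT 1=0 G4=G3|G4=1|0=1 -> 01101
Step 2: G0=G4=1 G1=G2|G0=1|0=1 G2=1(const) G3=NOT G2=NOT 1=0 G4=G3|G4=0|1=1 -> 11101
Step 3: G0=G4=1 G1=G2|G0=1|1=1 G2=1(const) G3=NOT G2=NOT 1=0 G4=G3|G4=0|1=1 -> 11101
Fixed point reached at step 2: 11101

Answer: fixed 11101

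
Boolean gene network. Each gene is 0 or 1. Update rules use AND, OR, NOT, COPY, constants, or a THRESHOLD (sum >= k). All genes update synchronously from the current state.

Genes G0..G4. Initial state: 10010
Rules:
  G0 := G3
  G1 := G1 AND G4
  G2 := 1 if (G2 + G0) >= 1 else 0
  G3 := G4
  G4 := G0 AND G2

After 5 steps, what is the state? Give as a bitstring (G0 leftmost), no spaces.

Step 1: G0=G3=1 G1=G1&G4=0&0=0 G2=(0+1>=1)=1 G3=G4=0 G4=G0&G2=1&0=0 -> 10100
Step 2: G0=G3=0 G1=G1&G4=0&0=0 G2=(1+1>=1)=1 G3=G4=0 G4=G0&G2=1&1=1 -> 00101
Step 3: G0=G3=0 G1=G1&G4=0&1=0 G2=(1+0>=1)=1 G3=G4=1 G4=G0&G2=0&1=0 -> 00110
Step 4: G0=G3=1 G1=G1&G4=0&0=0 G2=(1+0>=1)=1 G3=G4=0 G4=G0&G2=0&1=0 -> 10100
Step 5: G0=G3=0 G1=G1&G4=0&0=0 G2=(1+1>=1)=1 G3=G4=0 G4=G0&G2=1&1=1 -> 00101

00101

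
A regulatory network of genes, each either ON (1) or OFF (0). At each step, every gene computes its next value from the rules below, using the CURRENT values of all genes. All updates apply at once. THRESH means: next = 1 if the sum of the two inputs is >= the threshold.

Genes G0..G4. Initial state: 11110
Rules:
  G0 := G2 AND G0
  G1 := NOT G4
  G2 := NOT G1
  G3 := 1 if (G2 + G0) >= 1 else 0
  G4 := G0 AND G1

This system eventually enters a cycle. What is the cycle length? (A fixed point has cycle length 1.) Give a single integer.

Step 0: 11110
Step 1: G0=G2&G0=1&1=1 G1=NOT G4=NOT 0=1 G2=NOT G1=NOT 1=0 G3=(1+1>=1)=1 G4=G0&G1=1&1=1 -> 11011
Step 2: G0=G2&G0=0&1=0 G1=NOT G4=NOT 1=0 G2=NOT G1=NOT 1=0 G3=(0+1>=1)=1 G4=G0&G1=1&1=1 -> 00011
Step 3: G0=G2&G0=0&0=0 G1=NOT G4=NOT 1=0 G2=NOT G1=NOT 0=1 G3=(0+0>=1)=0 G4=G0&G1=0&0=0 -> 00100
Step 4: G0=G2&G0=1&0=0 G1=NOT G4=NOT 0=1 G2=NOT G1=NOT 0=1 G3=(1+0>=1)=1 G4=G0&G1=0&0=0 -> 01110
Step 5: G0=G2&G0=1&0=0 G1=NOT G4=NOT 0=1 G2=NOT G1=NOT 1=0 G3=(1+0>=1)=1 G4=G0&G1=0&1=0 -> 01010
Step 6: G0=G2&G0=0&0=0 G1=NOT G4=NOT 0=1 G2=NOT G1=NOT 1=0 G3=(0+0>=1)=0 G4=G0&G1=0&1=0 -> 01000
Step 7: G0=G2&G0=0&0=0 G1=NOT G4=NOT 0=1 G2=NOT G1=NOT 1=0 G3=(0+0>=1)=0 G4=G0&G1=0&1=0 -> 01000
State from step 7 equals state from step 6 -> cycle length 1

Answer: 1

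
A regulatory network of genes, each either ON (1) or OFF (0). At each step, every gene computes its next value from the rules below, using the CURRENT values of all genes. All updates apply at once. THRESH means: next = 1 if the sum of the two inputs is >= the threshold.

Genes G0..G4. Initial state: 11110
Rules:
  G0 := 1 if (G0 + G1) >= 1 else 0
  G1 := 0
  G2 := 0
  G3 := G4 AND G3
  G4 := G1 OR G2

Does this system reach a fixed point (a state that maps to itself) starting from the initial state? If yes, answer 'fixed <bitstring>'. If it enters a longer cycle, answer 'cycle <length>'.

Step 0: 11110
Step 1: G0=(1+1>=1)=1 G1=0(const) G2=0(const) G3=G4&G3=0&1=0 G4=G1|G2=1|1=1 -> 10001
Step 2: G0=(1+0>=1)=1 G1=0(const) G2=0(const) G3=G4&G3=1&0=0 G4=G1|G2=0|0=0 -> 10000
Step 3: G0=(1+0>=1)=1 G1=0(const) G2=0(const) G3=G4&G3=0&0=0 G4=G1|G2=0|0=0 -> 10000
Fixed point reached at step 2: 10000

Answer: fixed 10000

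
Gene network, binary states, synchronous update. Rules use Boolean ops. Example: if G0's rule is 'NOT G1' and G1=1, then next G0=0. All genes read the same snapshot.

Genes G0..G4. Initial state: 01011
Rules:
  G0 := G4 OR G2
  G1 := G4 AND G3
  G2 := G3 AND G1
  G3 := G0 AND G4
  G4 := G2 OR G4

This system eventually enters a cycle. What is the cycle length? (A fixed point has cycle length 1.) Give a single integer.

Step 0: 01011
Step 1: G0=G4|G2=1|0=1 G1=G4&G3=1&1=1 G2=G3&G1=1&1=1 G3=G0&G4=0&1=0 G4=G2|G4=0|1=1 -> 11101
Step 2: G0=G4|G2=1|1=1 G1=G4&G3=1&0=0 G2=G3&G1=0&1=0 G3=G0&G4=1&1=1 G4=G2|G4=1|1=1 -> 10011
Step 3: G0=G4|G2=1|0=1 G1=G4&G3=1&1=1 G2=G3&G1=1&0=0 G3=G0&G4=1&1=1 G4=G2|G4=0|1=1 -> 11011
Step 4: G0=G4|G2=1|0=1 G1=G4&G3=1&1=1 G2=G3&G1=1&1=1 G3=G0&G4=1&1=1 G4=G2|G4=0|1=1 -> 11111
Step 5: G0=G4|G2=1|1=1 G1=G4&G3=1&1=1 G2=G3&G1=1&1=1 G3=G0&G4=1&1=1 G4=G2|G4=1|1=1 -> 11111
State from step 5 equals state from step 4 -> cycle length 1

Answer: 1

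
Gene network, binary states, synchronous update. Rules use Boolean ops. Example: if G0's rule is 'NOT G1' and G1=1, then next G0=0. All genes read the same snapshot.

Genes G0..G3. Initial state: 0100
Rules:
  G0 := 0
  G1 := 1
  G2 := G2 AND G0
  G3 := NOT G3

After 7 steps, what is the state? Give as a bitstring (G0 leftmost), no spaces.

Step 1: G0=0(const) G1=1(const) G2=G2&G0=0&0=0 G3=NOT G3=NOT 0=1 -> 0101
Step 2: G0=0(const) G1=1(const) G2=G2&G0=0&0=0 G3=NOT G3=NOT 1=0 -> 0100
Step 3: G0=0(const) G1=1(const) G2=G2&G0=0&0=0 G3=NOT G3=NOT 0=1 -> 0101
Step 4: G0=0(const) G1=1(const) G2=G2&G0=0&0=0 G3=NOT G3=NOT 1=0 -> 0100
Step 5: G0=0(const) G1=1(const) G2=G2&G0=0&0=0 G3=NOT G3=NOT 0=1 -> 0101
Step 6: G0=0(const) G1=1(const) G2=G2&G0=0&0=0 G3=NOT G3=NOT 1=0 -> 0100
Step 7: G0=0(const) G1=1(const) G2=G2&G0=0&0=0 G3=NOT G3=NOT 0=1 -> 0101

0101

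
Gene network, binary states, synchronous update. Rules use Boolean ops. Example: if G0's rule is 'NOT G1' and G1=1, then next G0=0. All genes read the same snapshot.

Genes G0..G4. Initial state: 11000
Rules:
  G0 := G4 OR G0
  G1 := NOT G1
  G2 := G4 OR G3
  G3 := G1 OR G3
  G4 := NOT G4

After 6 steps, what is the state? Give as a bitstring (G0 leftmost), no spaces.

Step 1: G0=G4|G0=0|1=1 G1=NOT G1=NOT 1=0 G2=G4|G3=0|0=0 G3=G1|G3=1|0=1 G4=NOT G4=NOT 0=1 -> 10011
Step 2: G0=G4|G0=1|1=1 G1=NOT G1=NOT 0=1 G2=G4|G3=1|1=1 G3=G1|G3=0|1=1 G4=NOT G4=NOT 1=0 -> 11110
Step 3: G0=G4|G0=0|1=1 G1=NOT G1=NOT 1=0 G2=G4|G3=0|1=1 G3=G1|G3=1|1=1 G4=NOT G4=NOT 0=1 -> 10111
Step 4: G0=G4|G0=1|1=1 G1=NOT G1=NOT 0=1 G2=G4|G3=1|1=1 G3=G1|G3=0|1=1 G4=NOT G4=NOT 1=0 -> 11110
Step 5: G0=G4|G0=0|1=1 G1=NOT G1=NOT 1=0 G2=G4|G3=0|1=1 G3=G1|G3=1|1=1 G4=NOT G4=NOT 0=1 -> 10111
Step 6: G0=G4|G0=1|1=1 G1=NOT G1=NOT 0=1 G2=G4|G3=1|1=1 G3=G1|G3=0|1=1 G4=NOT G4=NOT 1=0 -> 11110

11110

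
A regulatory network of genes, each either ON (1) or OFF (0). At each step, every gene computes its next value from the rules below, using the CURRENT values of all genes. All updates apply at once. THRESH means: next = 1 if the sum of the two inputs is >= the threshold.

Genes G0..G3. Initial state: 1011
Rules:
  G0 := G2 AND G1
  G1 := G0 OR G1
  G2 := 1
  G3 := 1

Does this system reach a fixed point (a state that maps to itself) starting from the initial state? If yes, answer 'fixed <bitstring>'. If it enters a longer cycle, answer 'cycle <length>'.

Step 0: 1011
Step 1: G0=G2&G1=1&0=0 G1=G0|G1=1|0=1 G2=1(const) G3=1(const) -> 0111
Step 2: G0=G2&G1=1&1=1 G1=G0|G1=0|1=1 G2=1(const) G3=1(const) -> 1111
Step 3: G0=G2&G1=1&1=1 G1=G0|G1=1|1=1 G2=1(const) G3=1(const) -> 1111
Fixed point reached at step 2: 1111

Answer: fixed 1111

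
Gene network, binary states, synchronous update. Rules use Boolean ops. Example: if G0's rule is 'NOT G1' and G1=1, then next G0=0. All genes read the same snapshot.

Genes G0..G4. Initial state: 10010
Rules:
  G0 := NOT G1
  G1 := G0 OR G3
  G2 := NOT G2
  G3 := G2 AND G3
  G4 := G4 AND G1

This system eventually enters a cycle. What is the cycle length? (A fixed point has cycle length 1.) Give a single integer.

Answer: 4

Derivation:
Step 0: 10010
Step 1: G0=NOT G1=NOT 0=1 G1=G0|G3=1|1=1 G2=NOT G2=NOT 0=1 G3=G2&G3=0&1=0 G4=G4&G1=0&0=0 -> 11100
Step 2: G0=NOT G1=NOT 1=0 G1=G0|G3=1|0=1 G2=NOT G2=NOT 1=0 G3=G2&G3=1&0=0 G4=G4&G1=0&1=0 -> 01000
Step 3: G0=NOT G1=NOT 1=0 G1=G0|G3=0|0=0 G2=NOT G2=NOT 0=1 G3=G2&G3=0&0=0 G4=G4&G1=0&1=0 -> 00100
Step 4: G0=NOT G1=NOT 0=1 G1=G0|G3=0|0=0 G2=NOT G2=NOT 1=0 G3=G2&G3=1&0=0 G4=G4&G1=0&0=0 -> 10000
Step 5: G0=NOT G1=NOT 0=1 G1=G0|G3=1|0=1 G2=NOT G2=NOT 0=1 G3=G2&G3=0&0=0 G4=G4&G1=0&0=0 -> 11100
State from step 5 equals state from step 1 -> cycle length 4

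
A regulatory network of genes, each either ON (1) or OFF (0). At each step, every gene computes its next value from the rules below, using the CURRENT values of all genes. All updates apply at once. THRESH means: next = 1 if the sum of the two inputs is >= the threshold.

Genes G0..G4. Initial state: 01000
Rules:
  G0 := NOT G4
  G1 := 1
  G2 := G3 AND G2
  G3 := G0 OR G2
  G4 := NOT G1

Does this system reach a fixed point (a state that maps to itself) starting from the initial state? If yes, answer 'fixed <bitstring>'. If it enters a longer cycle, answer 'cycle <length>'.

Answer: fixed 11010

Derivation:
Step 0: 01000
Step 1: G0=NOT G4=NOT 0=1 G1=1(const) G2=G3&G2=0&0=0 G3=G0|G2=0|0=0 G4=NOT G1=NOT 1=0 -> 11000
Step 2: G0=NOT G4=NOT 0=1 G1=1(const) G2=G3&G2=0&0=0 G3=G0|G2=1|0=1 G4=NOT G1=NOT 1=0 -> 11010
Step 3: G0=NOT G4=NOT 0=1 G1=1(const) G2=G3&G2=1&0=0 G3=G0|G2=1|0=1 G4=NOT G1=NOT 1=0 -> 11010
Fixed point reached at step 2: 11010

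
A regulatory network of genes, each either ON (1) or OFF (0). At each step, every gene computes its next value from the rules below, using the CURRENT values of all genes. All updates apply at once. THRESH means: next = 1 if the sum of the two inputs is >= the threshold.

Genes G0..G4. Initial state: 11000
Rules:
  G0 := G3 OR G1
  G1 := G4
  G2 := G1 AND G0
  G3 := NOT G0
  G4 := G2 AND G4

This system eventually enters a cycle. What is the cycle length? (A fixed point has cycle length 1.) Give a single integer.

Step 0: 11000
Step 1: G0=G3|G1=0|1=1 G1=G4=0 G2=G1&G0=1&1=1 G3=NOT G0=NOT 1=0 G4=G2&G4=0&0=0 -> 10100
Step 2: G0=G3|G1=0|0=0 G1=G4=0 G2=G1&G0=0&1=0 G3=NOT G0=NOT 1=0 G4=G2&G4=1&0=0 -> 00000
Step 3: G0=G3|G1=0|0=0 G1=G4=0 G2=G1&G0=0&0=0 G3=NOT G0=NOT 0=1 G4=G2&G4=0&0=0 -> 00010
Step 4: G0=G3|G1=1|0=1 G1=G4=0 G2=G1&G0=0&0=0 G3=NOT G0=NOT 0=1 G4=G2&G4=0&0=0 -> 10010
Step 5: G0=G3|G1=1|0=1 G1=G4=0 G2=G1&G0=0&1=0 G3=NOT G0=NOT 1=0 G4=G2&G4=0&0=0 -> 10000
Step 6: G0=G3|G1=0|0=0 G1=G4=0 G2=G1&G0=0&1=0 G3=NOT G0=NOT 1=0 G4=G2&G4=0&0=0 -> 00000
State from step 6 equals state from step 2 -> cycle length 4

Answer: 4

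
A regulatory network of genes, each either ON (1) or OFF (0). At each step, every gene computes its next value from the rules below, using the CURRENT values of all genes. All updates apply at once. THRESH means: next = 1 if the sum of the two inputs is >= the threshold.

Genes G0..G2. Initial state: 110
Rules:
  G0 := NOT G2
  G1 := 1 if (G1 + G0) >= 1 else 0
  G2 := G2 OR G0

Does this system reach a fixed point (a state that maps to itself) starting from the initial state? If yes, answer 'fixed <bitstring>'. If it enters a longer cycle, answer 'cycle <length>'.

Step 0: 110
Step 1: G0=NOT G2=NOT 0=1 G1=(1+1>=1)=1 G2=G2|G0=0|1=1 -> 111
Step 2: G0=NOT G2=NOT 1=0 G1=(1+1>=1)=1 G2=G2|G0=1|1=1 -> 011
Step 3: G0=NOT G2=NOT 1=0 G1=(1+0>=1)=1 G2=G2|G0=1|0=1 -> 011
Fixed point reached at step 2: 011

Answer: fixed 011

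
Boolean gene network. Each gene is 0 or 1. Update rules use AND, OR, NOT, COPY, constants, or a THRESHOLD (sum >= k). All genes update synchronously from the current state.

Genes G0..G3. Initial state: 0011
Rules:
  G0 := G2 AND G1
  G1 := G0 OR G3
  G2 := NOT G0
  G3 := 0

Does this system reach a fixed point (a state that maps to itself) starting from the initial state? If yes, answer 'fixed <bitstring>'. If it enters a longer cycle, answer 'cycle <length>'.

Answer: fixed 0010

Derivation:
Step 0: 0011
Step 1: G0=G2&G1=1&0=0 G1=G0|G3=0|1=1 G2=NOT G0=NOT 0=1 G3=0(const) -> 0110
Step 2: G0=G2&G1=1&1=1 G1=G0|G3=0|0=0 G2=NOT G0=NOT 0=1 G3=0(const) -> 1010
Step 3: G0=G2&G1=1&0=0 G1=G0|G3=1|0=1 G2=NOT G0=NOT 1=0 G3=0(const) -> 0100
Step 4: G0=G2&G1=0&1=0 G1=G0|G3=0|0=0 G2=NOT G0=NOT 0=1 G3=0(const) -> 0010
Step 5: G0=G2&G1=1&0=0 G1=G0|G3=0|0=0 G2=NOT G0=NOT 0=1 G3=0(const) -> 0010
Fixed point reached at step 4: 0010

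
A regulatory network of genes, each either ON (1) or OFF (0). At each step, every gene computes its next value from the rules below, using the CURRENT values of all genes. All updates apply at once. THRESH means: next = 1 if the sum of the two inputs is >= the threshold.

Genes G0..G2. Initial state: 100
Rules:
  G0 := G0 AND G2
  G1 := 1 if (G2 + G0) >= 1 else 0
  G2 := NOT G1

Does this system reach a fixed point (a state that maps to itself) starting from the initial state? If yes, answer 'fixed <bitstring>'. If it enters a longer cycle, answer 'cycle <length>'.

Step 0: 100
Step 1: G0=G0&G2=1&0=0 G1=(0+1>=1)=1 G2=NOT G1=NOT 0=1 -> 011
Step 2: G0=G0&G2=0&1=0 G1=(1+0>=1)=1 G2=NOT G1=NOT 1=0 -> 010
Step 3: G0=G0&G2=0&0=0 G1=(0+0>=1)=0 G2=NOT G1=NOT 1=0 -> 000
Step 4: G0=G0&G2=0&0=0 G1=(0+0>=1)=0 G2=NOT G1=NOT 0=1 -> 001
Step 5: G0=G0&G2=0&1=0 G1=(1+0>=1)=1 G2=NOT G1=NOT 0=1 -> 011
Cycle of length 4 starting at step 1 -> no fixed point

Answer: cycle 4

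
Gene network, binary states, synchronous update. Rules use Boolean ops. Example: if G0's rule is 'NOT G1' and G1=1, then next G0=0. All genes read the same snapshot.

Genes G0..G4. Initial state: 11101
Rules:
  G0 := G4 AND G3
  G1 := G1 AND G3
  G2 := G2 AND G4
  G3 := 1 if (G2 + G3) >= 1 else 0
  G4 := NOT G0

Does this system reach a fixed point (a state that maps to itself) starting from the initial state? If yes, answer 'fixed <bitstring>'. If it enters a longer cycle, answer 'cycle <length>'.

Step 0: 11101
Step 1: G0=G4&G3=1&0=0 G1=G1&G3=1&0=0 G2=G2&G4=1&1=1 G3=(1+0>=1)=1 G4=NOT G0=NOT 1=0 -> 00110
Step 2: G0=G4&G3=0&1=0 G1=G1&G3=0&1=0 G2=G2&G4=1&0=0 G3=(1+1>=1)=1 G4=NOT G0=NOT 0=1 -> 00011
Step 3: G0=G4&G3=1&1=1 G1=G1&G3=0&1=0 G2=G2&G4=0&1=0 G3=(0+1>=1)=1 G4=NOT G0=NOT 0=1 -> 10011
Step 4: G0=G4&G3=1&1=1 G1=G1&G3=0&1=0 G2=G2&G4=0&1=0 G3=(0+1>=1)=1 G4=NOT G0=NOT 1=0 -> 10010
Step 5: G0=G4&G3=0&1=0 G1=G1&G3=0&1=0 G2=G2&G4=0&0=0 G3=(0+1>=1)=1 G4=NOT G0=NOT 1=0 -> 00010
Step 6: G0=G4&G3=0&1=0 G1=G1&G3=0&1=0 G2=G2&G4=0&0=0 G3=(0+1>=1)=1 G4=NOT G0=NOT 0=1 -> 00011
Cycle of length 4 starting at step 2 -> no fixed point

Answer: cycle 4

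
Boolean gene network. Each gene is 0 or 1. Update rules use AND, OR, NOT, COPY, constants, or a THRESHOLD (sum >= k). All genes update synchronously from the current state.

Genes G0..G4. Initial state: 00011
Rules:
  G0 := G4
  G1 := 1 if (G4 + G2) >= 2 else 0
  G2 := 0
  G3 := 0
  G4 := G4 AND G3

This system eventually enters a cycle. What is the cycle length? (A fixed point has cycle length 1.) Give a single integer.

Answer: 1

Derivation:
Step 0: 00011
Step 1: G0=G4=1 G1=(1+0>=2)=0 G2=0(const) G3=0(const) G4=G4&G3=1&1=1 -> 10001
Step 2: G0=G4=1 G1=(1+0>=2)=0 G2=0(const) G3=0(const) G4=G4&G3=1&0=0 -> 10000
Step 3: G0=G4=0 G1=(0+0>=2)=0 G2=0(const) G3=0(const) G4=G4&G3=0&0=0 -> 00000
Step 4: G0=G4=0 G1=(0+0>=2)=0 G2=0(const) G3=0(const) G4=G4&G3=0&0=0 -> 00000
State from step 4 equals state from step 3 -> cycle length 1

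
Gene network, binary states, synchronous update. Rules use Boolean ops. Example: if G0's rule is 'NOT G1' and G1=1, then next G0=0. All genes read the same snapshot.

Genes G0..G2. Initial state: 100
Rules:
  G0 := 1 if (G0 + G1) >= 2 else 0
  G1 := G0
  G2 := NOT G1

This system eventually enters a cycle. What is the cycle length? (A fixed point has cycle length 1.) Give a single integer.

Answer: 1

Derivation:
Step 0: 100
Step 1: G0=(1+0>=2)=0 G1=G0=1 G2=NOT G1=NOT 0=1 -> 011
Step 2: G0=(0+1>=2)=0 G1=G0=0 G2=NOT G1=NOT 1=0 -> 000
Step 3: G0=(0+0>=2)=0 G1=G0=0 G2=NOT G1=NOT 0=1 -> 001
Step 4: G0=(0+0>=2)=0 G1=G0=0 G2=NOT G1=NOT 0=1 -> 001
State from step 4 equals state from step 3 -> cycle length 1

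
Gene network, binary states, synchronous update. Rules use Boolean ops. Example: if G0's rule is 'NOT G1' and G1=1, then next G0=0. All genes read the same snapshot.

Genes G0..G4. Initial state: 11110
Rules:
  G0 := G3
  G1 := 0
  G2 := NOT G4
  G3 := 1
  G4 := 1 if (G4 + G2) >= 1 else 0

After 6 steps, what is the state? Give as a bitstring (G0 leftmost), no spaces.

Step 1: G0=G3=1 G1=0(const) G2=NOT G4=NOT 0=1 G3=1(const) G4=(0+1>=1)=1 -> 10111
Step 2: G0=G3=1 G1=0(const) G2=NOT G4=NOT 1=0 G3=1(const) G4=(1+1>=1)=1 -> 10011
Step 3: G0=G3=1 G1=0(const) G2=NOT G4=NOT 1=0 G3=1(const) G4=(1+0>=1)=1 -> 10011
Step 4: G0=G3=1 G1=0(const) G2=NOT G4=NOT 1=0 G3=1(const) G4=(1+0>=1)=1 -> 10011
Step 5: G0=G3=1 G1=0(const) G2=NOT G4=NOT 1=0 G3=1(const) G4=(1+0>=1)=1 -> 10011
Step 6: G0=G3=1 G1=0(const) G2=NOT G4=NOT 1=0 G3=1(const) G4=(1+0>=1)=1 -> 10011

10011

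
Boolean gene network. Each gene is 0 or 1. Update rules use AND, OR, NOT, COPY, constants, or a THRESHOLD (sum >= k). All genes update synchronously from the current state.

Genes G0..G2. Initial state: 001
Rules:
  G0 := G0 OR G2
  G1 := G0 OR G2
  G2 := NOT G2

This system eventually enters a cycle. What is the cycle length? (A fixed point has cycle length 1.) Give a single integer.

Answer: 2

Derivation:
Step 0: 001
Step 1: G0=G0|G2=0|1=1 G1=G0|G2=0|1=1 G2=NOT G2=NOT 1=0 -> 110
Step 2: G0=G0|G2=1|0=1 G1=G0|G2=1|0=1 G2=NOT G2=NOT 0=1 -> 111
Step 3: G0=G0|G2=1|1=1 G1=G0|G2=1|1=1 G2=NOT G2=NOT 1=0 -> 110
State from step 3 equals state from step 1 -> cycle length 2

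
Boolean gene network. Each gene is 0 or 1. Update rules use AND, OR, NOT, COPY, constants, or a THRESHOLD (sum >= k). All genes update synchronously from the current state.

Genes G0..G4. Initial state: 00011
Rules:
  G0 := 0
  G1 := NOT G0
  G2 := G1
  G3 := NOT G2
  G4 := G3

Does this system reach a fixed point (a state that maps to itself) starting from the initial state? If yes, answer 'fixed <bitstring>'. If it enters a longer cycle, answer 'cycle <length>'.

Answer: fixed 01100

Derivation:
Step 0: 00011
Step 1: G0=0(const) G1=NOT G0=NOT 0=1 G2=G1=0 G3=NOT G2=NOT 0=1 G4=G3=1 -> 01011
Step 2: G0=0(const) G1=NOT G0=NOT 0=1 G2=G1=1 G3=NOT G2=NOT 0=1 G4=G3=1 -> 01111
Step 3: G0=0(const) G1=NOT G0=NOT 0=1 G2=G1=1 G3=NOT G2=NOT 1=0 G4=G3=1 -> 01101
Step 4: G0=0(const) G1=NOT G0=NOT 0=1 G2=G1=1 G3=NOT G2=NOT 1=0 G4=G3=0 -> 01100
Step 5: G0=0(const) G1=NOT G0=NOT 0=1 G2=G1=1 G3=NOT G2=NOT 1=0 G4=G3=0 -> 01100
Fixed point reached at step 4: 01100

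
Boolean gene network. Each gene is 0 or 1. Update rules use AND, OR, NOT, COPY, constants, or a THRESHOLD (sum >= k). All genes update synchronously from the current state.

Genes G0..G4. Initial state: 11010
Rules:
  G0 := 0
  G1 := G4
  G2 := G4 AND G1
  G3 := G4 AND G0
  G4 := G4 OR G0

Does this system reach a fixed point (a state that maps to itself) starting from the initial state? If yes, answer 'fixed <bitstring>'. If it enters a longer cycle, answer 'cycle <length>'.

Answer: fixed 01101

Derivation:
Step 0: 11010
Step 1: G0=0(const) G1=G4=0 G2=G4&G1=0&1=0 G3=G4&G0=0&1=0 G4=G4|G0=0|1=1 -> 00001
Step 2: G0=0(const) G1=G4=1 G2=G4&G1=1&0=0 G3=G4&G0=1&0=0 G4=G4|G0=1|0=1 -> 01001
Step 3: G0=0(const) G1=G4=1 G2=G4&G1=1&1=1 G3=G4&G0=1&0=0 G4=G4|G0=1|0=1 -> 01101
Step 4: G0=0(const) G1=G4=1 G2=G4&G1=1&1=1 G3=G4&G0=1&0=0 G4=G4|G0=1|0=1 -> 01101
Fixed point reached at step 3: 01101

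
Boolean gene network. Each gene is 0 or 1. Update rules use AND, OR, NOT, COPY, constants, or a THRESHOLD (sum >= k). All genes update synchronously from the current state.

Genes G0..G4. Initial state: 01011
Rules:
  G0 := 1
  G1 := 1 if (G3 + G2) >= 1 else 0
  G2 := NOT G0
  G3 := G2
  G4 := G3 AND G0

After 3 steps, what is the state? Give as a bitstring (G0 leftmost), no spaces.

Step 1: G0=1(const) G1=(1+0>=1)=1 G2=NOT G0=NOT 0=1 G3=G2=0 G4=G3&G0=1&0=0 -> 11100
Step 2: G0=1(const) G1=(0+1>=1)=1 G2=NOT G0=NOT 1=0 G3=G2=1 G4=G3&G0=0&1=0 -> 11010
Step 3: G0=1(const) G1=(1+0>=1)=1 G2=NOT G0=NOT 1=0 G3=G2=0 G4=G3&G0=1&1=1 -> 11001

11001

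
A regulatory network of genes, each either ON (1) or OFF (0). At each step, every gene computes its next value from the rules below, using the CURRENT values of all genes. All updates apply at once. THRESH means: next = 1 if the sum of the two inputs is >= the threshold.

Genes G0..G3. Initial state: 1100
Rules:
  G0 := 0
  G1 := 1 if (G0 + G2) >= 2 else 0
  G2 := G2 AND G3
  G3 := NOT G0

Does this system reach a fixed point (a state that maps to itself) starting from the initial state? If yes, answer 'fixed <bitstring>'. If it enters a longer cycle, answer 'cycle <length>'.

Answer: fixed 0001

Derivation:
Step 0: 1100
Step 1: G0=0(const) G1=(1+0>=2)=0 G2=G2&G3=0&0=0 G3=NOT G0=NOT 1=0 -> 0000
Step 2: G0=0(const) G1=(0+0>=2)=0 G2=G2&G3=0&0=0 G3=NOT G0=NOT 0=1 -> 0001
Step 3: G0=0(const) G1=(0+0>=2)=0 G2=G2&G3=0&1=0 G3=NOT G0=NOT 0=1 -> 0001
Fixed point reached at step 2: 0001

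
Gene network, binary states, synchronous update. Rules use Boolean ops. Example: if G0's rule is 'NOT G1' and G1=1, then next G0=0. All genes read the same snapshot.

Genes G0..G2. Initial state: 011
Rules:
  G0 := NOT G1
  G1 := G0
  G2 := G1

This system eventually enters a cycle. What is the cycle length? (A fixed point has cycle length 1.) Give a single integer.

Answer: 4

Derivation:
Step 0: 011
Step 1: G0=NOT G1=NOT 1=0 G1=G0=0 G2=G1=1 -> 001
Step 2: G0=NOT G1=NOT 0=1 G1=G0=0 G2=G1=0 -> 100
Step 3: G0=NOT G1=NOT 0=1 G1=G0=1 G2=G1=0 -> 110
Step 4: G0=NOT G1=NOT 1=0 G1=G0=1 G2=G1=1 -> 011
State from step 4 equals state from step 0 -> cycle length 4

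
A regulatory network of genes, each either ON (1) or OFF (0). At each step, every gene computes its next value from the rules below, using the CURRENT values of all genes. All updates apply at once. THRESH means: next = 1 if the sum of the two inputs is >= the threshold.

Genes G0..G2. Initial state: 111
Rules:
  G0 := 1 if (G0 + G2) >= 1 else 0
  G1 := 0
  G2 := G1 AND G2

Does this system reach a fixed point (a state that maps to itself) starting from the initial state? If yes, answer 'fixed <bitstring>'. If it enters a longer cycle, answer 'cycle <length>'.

Step 0: 111
Step 1: G0=(1+1>=1)=1 G1=0(const) G2=G1&G2=1&1=1 -> 101
Step 2: G0=(1+1>=1)=1 G1=0(const) G2=G1&G2=0&1=0 -> 100
Step 3: G0=(1+0>=1)=1 G1=0(const) G2=G1&G2=0&0=0 -> 100
Fixed point reached at step 2: 100

Answer: fixed 100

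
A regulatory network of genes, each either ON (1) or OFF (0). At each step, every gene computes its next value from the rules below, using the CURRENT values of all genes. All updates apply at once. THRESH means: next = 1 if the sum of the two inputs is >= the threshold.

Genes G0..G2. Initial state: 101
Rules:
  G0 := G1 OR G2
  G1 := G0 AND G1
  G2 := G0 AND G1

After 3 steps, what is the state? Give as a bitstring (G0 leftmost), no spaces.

Step 1: G0=G1|G2=0|1=1 G1=G0&G1=1&0=0 G2=G0&G1=1&0=0 -> 100
Step 2: G0=G1|G2=0|0=0 G1=G0&G1=1&0=0 G2=G0&G1=1&0=0 -> 000
Step 3: G0=G1|G2=0|0=0 G1=G0&G1=0&0=0 G2=G0&G1=0&0=0 -> 000

000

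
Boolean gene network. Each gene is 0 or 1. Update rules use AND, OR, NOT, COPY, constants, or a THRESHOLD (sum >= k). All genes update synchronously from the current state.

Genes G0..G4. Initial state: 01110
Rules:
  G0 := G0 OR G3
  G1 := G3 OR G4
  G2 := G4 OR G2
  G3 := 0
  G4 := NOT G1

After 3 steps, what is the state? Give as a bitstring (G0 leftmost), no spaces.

Step 1: G0=G0|G3=0|1=1 G1=G3|G4=1|0=1 G2=G4|G2=0|1=1 G3=0(const) G4=NOT G1=NOT 1=0 -> 11100
Step 2: G0=G0|G3=1|0=1 G1=G3|G4=0|0=0 G2=G4|G2=0|1=1 G3=0(const) G4=NOT G1=NOT 1=0 -> 10100
Step 3: G0=G0|G3=1|0=1 G1=G3|G4=0|0=0 G2=G4|G2=0|1=1 G3=0(const) G4=NOT G1=NOT 0=1 -> 10101

10101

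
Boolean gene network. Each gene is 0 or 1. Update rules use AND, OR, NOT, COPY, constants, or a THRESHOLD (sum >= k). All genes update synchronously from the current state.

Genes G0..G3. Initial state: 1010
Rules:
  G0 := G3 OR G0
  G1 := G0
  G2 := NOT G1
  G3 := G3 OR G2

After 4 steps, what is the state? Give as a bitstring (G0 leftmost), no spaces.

Step 1: G0=G3|G0=0|1=1 G1=G0=1 G2=NOT G1=NOT 0=1 G3=G3|G2=0|1=1 -> 1111
Step 2: G0=G3|G0=1|1=1 G1=G0=1 G2=NOT G1=NOT 1=0 G3=G3|G2=1|1=1 -> 1101
Step 3: G0=G3|G0=1|1=1 G1=G0=1 G2=NOT G1=NOT 1=0 G3=G3|G2=1|0=1 -> 1101
Step 4: G0=G3|G0=1|1=1 G1=G0=1 G2=NOT G1=NOT 1=0 G3=G3|G2=1|0=1 -> 1101

1101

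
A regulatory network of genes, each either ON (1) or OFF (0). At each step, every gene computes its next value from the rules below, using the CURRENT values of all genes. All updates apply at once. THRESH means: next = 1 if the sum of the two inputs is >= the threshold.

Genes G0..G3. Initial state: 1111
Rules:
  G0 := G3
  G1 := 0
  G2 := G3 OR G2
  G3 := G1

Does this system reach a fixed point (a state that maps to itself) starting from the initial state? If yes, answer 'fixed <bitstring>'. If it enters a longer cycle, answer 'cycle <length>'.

Answer: fixed 0010

Derivation:
Step 0: 1111
Step 1: G0=G3=1 G1=0(const) G2=G3|G2=1|1=1 G3=G1=1 -> 1011
Step 2: G0=G3=1 G1=0(const) G2=G3|G2=1|1=1 G3=G1=0 -> 1010
Step 3: G0=G3=0 G1=0(const) G2=G3|G2=0|1=1 G3=G1=0 -> 0010
Step 4: G0=G3=0 G1=0(const) G2=G3|G2=0|1=1 G3=G1=0 -> 0010
Fixed point reached at step 3: 0010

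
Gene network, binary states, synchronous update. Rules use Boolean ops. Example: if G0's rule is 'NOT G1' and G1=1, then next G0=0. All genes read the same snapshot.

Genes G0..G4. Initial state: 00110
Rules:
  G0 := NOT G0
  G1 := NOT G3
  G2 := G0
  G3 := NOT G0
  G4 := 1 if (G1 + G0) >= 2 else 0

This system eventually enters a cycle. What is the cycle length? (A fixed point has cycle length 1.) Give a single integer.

Step 0: 00110
Step 1: G0=NOT G0=NOT 0=1 G1=NOT G3=NOT 1=0 G2=G0=0 G3=NOT G0=NOT 0=1 G4=(0+0>=2)=0 -> 10010
Step 2: G0=NOT G0=NOT 1=0 G1=NOT G3=NOT 1=0 G2=G0=1 G3=NOT G0=NOT 1=0 G4=(0+1>=2)=0 -> 00100
Step 3: G0=NOT G0=NOT 0=1 G1=NOT G3=NOT 0=1 G2=G0=0 G3=NOT G0=NOT 0=1 G4=(0+0>=2)=0 -> 11010
Step 4: G0=NOT G0=NOT 1=0 G1=NOT G3=NOT 1=0 G2=G0=1 G3=NOT G0=NOT 1=0 G4=(1+1>=2)=1 -> 00101
Step 5: G0=NOT G0=NOT 0=1 G1=NOT G3=NOT 0=1 G2=G0=0 G3=NOT G0=NOT 0=1 G4=(0+0>=2)=0 -> 11010
State from step 5 equals state from step 3 -> cycle length 2

Answer: 2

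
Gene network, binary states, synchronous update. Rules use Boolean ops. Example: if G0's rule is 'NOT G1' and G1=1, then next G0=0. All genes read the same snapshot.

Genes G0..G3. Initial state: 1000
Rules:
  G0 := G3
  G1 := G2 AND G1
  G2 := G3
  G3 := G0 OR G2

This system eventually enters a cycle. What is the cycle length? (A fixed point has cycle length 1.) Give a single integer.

Step 0: 1000
Step 1: G0=G3=0 G1=G2&G1=0&0=0 G2=G3=0 G3=G0|G2=1|0=1 -> 0001
Step 2: G0=G3=1 G1=G2&G1=0&0=0 G2=G3=1 G3=G0|G2=0|0=0 -> 1010
Step 3: G0=G3=0 G1=G2&G1=1&0=0 G2=G3=0 G3=G0|G2=1|1=1 -> 0001
State from step 3 equals state from step 1 -> cycle length 2

Answer: 2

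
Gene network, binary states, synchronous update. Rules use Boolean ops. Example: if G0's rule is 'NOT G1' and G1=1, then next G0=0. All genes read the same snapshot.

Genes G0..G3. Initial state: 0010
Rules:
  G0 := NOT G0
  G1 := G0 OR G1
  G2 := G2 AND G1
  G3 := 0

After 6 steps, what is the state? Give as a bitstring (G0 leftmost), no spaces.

Step 1: G0=NOT G0=NOT 0=1 G1=G0|G1=0|0=0 G2=G2&G1=1&0=0 G3=0(const) -> 1000
Step 2: G0=NOT G0=NOT 1=0 G1=G0|G1=1|0=1 G2=G2&G1=0&0=0 G3=0(const) -> 0100
Step 3: G0=NOT G0=NOT 0=1 G1=G0|G1=0|1=1 G2=G2&G1=0&1=0 G3=0(const) -> 1100
Step 4: G0=NOT G0=NOT 1=0 G1=G0|G1=1|1=1 G2=G2&G1=0&1=0 G3=0(const) -> 0100
Step 5: G0=NOT G0=NOT 0=1 G1=G0|G1=0|1=1 G2=G2&G1=0&1=0 G3=0(const) -> 1100
Step 6: G0=NOT G0=NOT 1=0 G1=G0|G1=1|1=1 G2=G2&G1=0&1=0 G3=0(const) -> 0100

0100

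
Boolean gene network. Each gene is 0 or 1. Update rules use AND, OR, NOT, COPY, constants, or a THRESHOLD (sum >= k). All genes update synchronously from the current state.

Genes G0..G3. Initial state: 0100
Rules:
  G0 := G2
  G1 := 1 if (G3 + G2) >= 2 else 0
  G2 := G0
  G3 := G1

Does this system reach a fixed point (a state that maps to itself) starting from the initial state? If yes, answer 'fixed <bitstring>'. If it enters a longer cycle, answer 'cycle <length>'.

Answer: fixed 0000

Derivation:
Step 0: 0100
Step 1: G0=G2=0 G1=(0+0>=2)=0 G2=G0=0 G3=G1=1 -> 0001
Step 2: G0=G2=0 G1=(1+0>=2)=0 G2=G0=0 G3=G1=0 -> 0000
Step 3: G0=G2=0 G1=(0+0>=2)=0 G2=G0=0 G3=G1=0 -> 0000
Fixed point reached at step 2: 0000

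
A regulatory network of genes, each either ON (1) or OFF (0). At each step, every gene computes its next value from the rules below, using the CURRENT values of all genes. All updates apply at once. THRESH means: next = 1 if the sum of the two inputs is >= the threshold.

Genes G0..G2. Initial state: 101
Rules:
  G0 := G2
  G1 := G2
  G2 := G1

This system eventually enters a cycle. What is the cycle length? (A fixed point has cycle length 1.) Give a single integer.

Answer: 2

Derivation:
Step 0: 101
Step 1: G0=G2=1 G1=G2=1 G2=G1=0 -> 110
Step 2: G0=G2=0 G1=G2=0 G2=G1=1 -> 001
Step 3: G0=G2=1 G1=G2=1 G2=G1=0 -> 110
State from step 3 equals state from step 1 -> cycle length 2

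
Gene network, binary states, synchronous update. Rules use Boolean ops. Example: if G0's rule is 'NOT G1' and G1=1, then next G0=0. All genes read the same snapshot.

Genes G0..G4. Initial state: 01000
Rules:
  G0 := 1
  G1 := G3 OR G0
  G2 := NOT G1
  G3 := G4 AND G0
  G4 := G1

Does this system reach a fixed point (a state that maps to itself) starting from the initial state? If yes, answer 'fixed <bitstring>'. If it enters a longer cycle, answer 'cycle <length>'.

Answer: fixed 11011

Derivation:
Step 0: 01000
Step 1: G0=1(const) G1=G3|G0=0|0=0 G2=NOT G1=NOT 1=0 G3=G4&G0=0&0=0 G4=G1=1 -> 10001
Step 2: G0=1(const) G1=G3|G0=0|1=1 G2=NOT G1=NOT 0=1 G3=G4&G0=1&1=1 G4=G1=0 -> 11110
Step 3: G0=1(const) G1=G3|G0=1|1=1 G2=NOT G1=NOT 1=0 G3=G4&G0=0&1=0 G4=G1=1 -> 11001
Step 4: G0=1(const) G1=G3|G0=0|1=1 G2=NOT G1=NOT 1=0 G3=G4&G0=1&1=1 G4=G1=1 -> 11011
Step 5: G0=1(const) G1=G3|G0=1|1=1 G2=NOT G1=NOT 1=0 G3=G4&G0=1&1=1 G4=G1=1 -> 11011
Fixed point reached at step 4: 11011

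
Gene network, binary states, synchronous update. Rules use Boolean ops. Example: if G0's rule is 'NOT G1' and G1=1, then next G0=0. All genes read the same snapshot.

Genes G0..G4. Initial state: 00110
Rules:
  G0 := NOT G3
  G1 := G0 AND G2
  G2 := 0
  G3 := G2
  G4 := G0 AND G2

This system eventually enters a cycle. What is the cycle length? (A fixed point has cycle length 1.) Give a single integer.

Step 0: 00110
Step 1: G0=NOT G3=NOT 1=0 G1=G0&G2=0&1=0 G2=0(const) G3=G2=1 G4=G0&G2=0&1=0 -> 00010
Step 2: G0=NOT G3=NOT 1=0 G1=G0&G2=0&0=0 G2=0(const) G3=G2=0 G4=G0&G2=0&0=0 -> 00000
Step 3: G0=NOT G3=NOT 0=1 G1=G0&G2=0&0=0 G2=0(const) G3=G2=0 G4=G0&G2=0&0=0 -> 10000
Step 4: G0=NOT G3=NOT 0=1 G1=G0&G2=1&0=0 G2=0(const) G3=G2=0 G4=G0&G2=1&0=0 -> 10000
State from step 4 equals state from step 3 -> cycle length 1

Answer: 1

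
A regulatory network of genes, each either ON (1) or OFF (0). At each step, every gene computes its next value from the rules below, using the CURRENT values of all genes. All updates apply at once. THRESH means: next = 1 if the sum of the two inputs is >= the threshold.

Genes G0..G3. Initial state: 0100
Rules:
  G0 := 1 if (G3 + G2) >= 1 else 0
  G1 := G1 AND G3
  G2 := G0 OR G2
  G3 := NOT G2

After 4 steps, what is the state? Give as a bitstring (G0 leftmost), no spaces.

Step 1: G0=(0+0>=1)=0 G1=G1&G3=1&0=0 G2=G0|G2=0|0=0 G3=NOT G2=NOT 0=1 -> 0001
Step 2: G0=(1+0>=1)=1 G1=G1&G3=0&1=0 G2=G0|G2=0|0=0 G3=NOT G2=NOT 0=1 -> 1001
Step 3: G0=(1+0>=1)=1 G1=G1&G3=0&1=0 G2=G0|G2=1|0=1 G3=NOT G2=NOT 0=1 -> 1011
Step 4: G0=(1+1>=1)=1 G1=G1&G3=0&1=0 G2=G0|G2=1|1=1 G3=NOT G2=NOT 1=0 -> 1010

1010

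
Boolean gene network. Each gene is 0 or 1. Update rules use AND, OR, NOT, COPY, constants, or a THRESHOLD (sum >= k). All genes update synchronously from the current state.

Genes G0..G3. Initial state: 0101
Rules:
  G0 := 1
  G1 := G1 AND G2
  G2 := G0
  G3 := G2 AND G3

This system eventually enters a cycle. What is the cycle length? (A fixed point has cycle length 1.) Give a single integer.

Step 0: 0101
Step 1: G0=1(const) G1=G1&G2=1&0=0 G2=G0=0 G3=G2&G3=0&1=0 -> 1000
Step 2: G0=1(const) G1=G1&G2=0&0=0 G2=G0=1 G3=G2&G3=0&0=0 -> 1010
Step 3: G0=1(const) G1=G1&G2=0&1=0 G2=G0=1 G3=G2&G3=1&0=0 -> 1010
State from step 3 equals state from step 2 -> cycle length 1

Answer: 1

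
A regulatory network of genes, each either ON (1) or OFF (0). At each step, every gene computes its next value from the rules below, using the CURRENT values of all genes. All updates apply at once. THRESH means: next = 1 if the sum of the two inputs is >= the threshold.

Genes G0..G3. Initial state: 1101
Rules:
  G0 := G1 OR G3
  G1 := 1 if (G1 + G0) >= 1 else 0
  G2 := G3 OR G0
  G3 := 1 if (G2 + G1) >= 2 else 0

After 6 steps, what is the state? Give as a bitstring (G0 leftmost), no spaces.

Step 1: G0=G1|G3=1|1=1 G1=(1+1>=1)=1 G2=G3|G0=1|1=1 G3=(0+1>=2)=0 -> 1110
Step 2: G0=G1|G3=1|0=1 G1=(1+1>=1)=1 G2=G3|G0=0|1=1 G3=(1+1>=2)=1 -> 1111
Step 3: G0=G1|G3=1|1=1 G1=(1+1>=1)=1 G2=G3|G0=1|1=1 G3=(1+1>=2)=1 -> 1111
Step 4: G0=G1|G3=1|1=1 G1=(1+1>=1)=1 G2=G3|G0=1|1=1 G3=(1+1>=2)=1 -> 1111
Step 5: G0=G1|G3=1|1=1 G1=(1+1>=1)=1 G2=G3|G0=1|1=1 G3=(1+1>=2)=1 -> 1111
Step 6: G0=G1|G3=1|1=1 G1=(1+1>=1)=1 G2=G3|G0=1|1=1 G3=(1+1>=2)=1 -> 1111

1111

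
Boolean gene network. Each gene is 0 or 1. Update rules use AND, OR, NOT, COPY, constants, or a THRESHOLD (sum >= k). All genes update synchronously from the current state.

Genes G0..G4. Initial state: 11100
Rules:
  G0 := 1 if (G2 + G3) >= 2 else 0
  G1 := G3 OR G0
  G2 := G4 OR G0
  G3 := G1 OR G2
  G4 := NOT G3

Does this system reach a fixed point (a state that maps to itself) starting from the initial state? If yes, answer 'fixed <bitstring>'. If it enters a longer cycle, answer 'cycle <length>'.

Answer: fixed 11110

Derivation:
Step 0: 11100
Step 1: G0=(1+0>=2)=0 G1=G3|G0=0|1=1 G2=G4|G0=0|1=1 G3=G1|G2=1|1=1 G4=NOT G3=NOT 0=1 -> 01111
Step 2: G0=(1+1>=2)=1 G1=G3|G0=1|0=1 G2=G4|G0=1|0=1 G3=G1|G2=1|1=1 G4=NOT G3=NOT 1=0 -> 11110
Step 3: G0=(1+1>=2)=1 G1=G3|G0=1|1=1 G2=G4|G0=0|1=1 G3=G1|G2=1|1=1 G4=NOT G3=NOT 1=0 -> 11110
Fixed point reached at step 2: 11110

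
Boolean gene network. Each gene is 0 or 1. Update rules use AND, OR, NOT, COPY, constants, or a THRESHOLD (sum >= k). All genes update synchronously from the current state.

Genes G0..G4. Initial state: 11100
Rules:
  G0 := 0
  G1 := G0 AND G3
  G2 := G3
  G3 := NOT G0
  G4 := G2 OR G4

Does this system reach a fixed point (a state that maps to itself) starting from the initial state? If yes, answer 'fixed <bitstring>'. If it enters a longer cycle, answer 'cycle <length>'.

Answer: fixed 00111

Derivation:
Step 0: 11100
Step 1: G0=0(const) G1=G0&G3=1&0=0 G2=G3=0 G3=NOT G0=NOT 1=0 G4=G2|G4=1|0=1 -> 00001
Step 2: G0=0(const) G1=G0&G3=0&0=0 G2=G3=0 G3=NOT G0=NOT 0=1 G4=G2|G4=0|1=1 -> 00011
Step 3: G0=0(const) G1=G0&G3=0&1=0 G2=G3=1 G3=NOT G0=NOT 0=1 G4=G2|G4=0|1=1 -> 00111
Step 4: G0=0(const) G1=G0&G3=0&1=0 G2=G3=1 G3=NOT G0=NOT 0=1 G4=G2|G4=1|1=1 -> 00111
Fixed point reached at step 3: 00111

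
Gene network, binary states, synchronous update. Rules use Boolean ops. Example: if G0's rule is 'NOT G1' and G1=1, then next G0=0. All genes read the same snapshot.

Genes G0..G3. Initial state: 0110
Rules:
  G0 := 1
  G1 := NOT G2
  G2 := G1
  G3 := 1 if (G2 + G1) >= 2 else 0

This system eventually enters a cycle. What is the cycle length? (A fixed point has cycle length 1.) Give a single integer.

Step 0: 0110
Step 1: G0=1(const) G1=NOT G2=NOT 1=0 G2=G1=1 G3=(1+1>=2)=1 -> 1011
Step 2: G0=1(const) G1=NOT G2=NOT 1=0 G2=G1=0 G3=(1+0>=2)=0 -> 1000
Step 3: G0=1(const) G1=NOT G2=NOT 0=1 G2=G1=0 G3=(0+0>=2)=0 -> 1100
Step 4: G0=1(const) G1=NOT G2=NOT 0=1 G2=G1=1 G3=(0+1>=2)=0 -> 1110
Step 5: G0=1(const) G1=NOT G2=NOT 1=0 G2=G1=1 G3=(1+1>=2)=1 -> 1011
State from step 5 equals state from step 1 -> cycle length 4

Answer: 4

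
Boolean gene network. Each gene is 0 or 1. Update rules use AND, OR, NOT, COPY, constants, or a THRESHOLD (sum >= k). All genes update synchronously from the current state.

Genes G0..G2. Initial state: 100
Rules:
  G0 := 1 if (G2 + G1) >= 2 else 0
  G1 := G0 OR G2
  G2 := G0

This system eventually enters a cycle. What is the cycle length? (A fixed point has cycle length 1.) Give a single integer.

Answer: 2

Derivation:
Step 0: 100
Step 1: G0=(0+0>=2)=0 G1=G0|G2=1|0=1 G2=G0=1 -> 011
Step 2: G0=(1+1>=2)=1 G1=G0|G2=0|1=1 G2=G0=0 -> 110
Step 3: G0=(0+1>=2)=0 G1=G0|G2=1|0=1 G2=G0=1 -> 011
State from step 3 equals state from step 1 -> cycle length 2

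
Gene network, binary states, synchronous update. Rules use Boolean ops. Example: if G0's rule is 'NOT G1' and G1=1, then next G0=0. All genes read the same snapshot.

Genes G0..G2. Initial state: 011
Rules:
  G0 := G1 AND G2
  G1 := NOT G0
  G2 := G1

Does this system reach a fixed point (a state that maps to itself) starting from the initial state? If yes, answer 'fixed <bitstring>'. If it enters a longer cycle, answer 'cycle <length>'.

Answer: cycle 5

Derivation:
Step 0: 011
Step 1: G0=G1&G2=1&1=1 G1=NOT G0=NOT 0=1 G2=G1=1 -> 111
Step 2: G0=G1&G2=1&1=1 G1=NOT G0=NOT 1=0 G2=G1=1 -> 101
Step 3: G0=G1&G2=0&1=0 G1=NOT G0=NOT 1=0 G2=G1=0 -> 000
Step 4: G0=G1&G2=0&0=0 G1=NOT G0=NOT 0=1 G2=G1=0 -> 010
Step 5: G0=G1&G2=1&0=0 G1=NOT G0=NOT 0=1 G2=G1=1 -> 011
Cycle of length 5 starting at step 0 -> no fixed point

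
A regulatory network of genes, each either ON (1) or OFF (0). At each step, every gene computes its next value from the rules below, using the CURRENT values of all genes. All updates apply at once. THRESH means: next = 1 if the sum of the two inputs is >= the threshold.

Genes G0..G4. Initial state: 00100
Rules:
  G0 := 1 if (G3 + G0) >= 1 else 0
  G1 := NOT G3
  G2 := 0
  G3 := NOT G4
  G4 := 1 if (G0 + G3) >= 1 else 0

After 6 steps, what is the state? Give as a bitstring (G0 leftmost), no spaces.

Step 1: G0=(0+0>=1)=0 G1=NOT G3=NOT 0=1 G2=0(const) G3=NOT G4=NOT 0=1 G4=(0+0>=1)=0 -> 01010
Step 2: G0=(1+0>=1)=1 G1=NOT G3=NOT 1=0 G2=0(const) G3=NOT G4=NOT 0=1 G4=(0+1>=1)=1 -> 10011
Step 3: G0=(1+1>=1)=1 G1=NOT G3=NOT 1=0 G2=0(const) G3=NOT G4=NOT 1=0 G4=(1+1>=1)=1 -> 10001
Step 4: G0=(0+1>=1)=1 G1=NOT G3=NOT 0=1 G2=0(const) G3=NOT G4=NOT 1=0 G4=(1+0>=1)=1 -> 11001
Step 5: G0=(0+1>=1)=1 G1=NOT G3=NOT 0=1 G2=0(const) G3=NOT G4=NOT 1=0 G4=(1+0>=1)=1 -> 11001
Step 6: G0=(0+1>=1)=1 G1=NOT G3=NOT 0=1 G2=0(const) G3=NOT G4=NOT 1=0 G4=(1+0>=1)=1 -> 11001

11001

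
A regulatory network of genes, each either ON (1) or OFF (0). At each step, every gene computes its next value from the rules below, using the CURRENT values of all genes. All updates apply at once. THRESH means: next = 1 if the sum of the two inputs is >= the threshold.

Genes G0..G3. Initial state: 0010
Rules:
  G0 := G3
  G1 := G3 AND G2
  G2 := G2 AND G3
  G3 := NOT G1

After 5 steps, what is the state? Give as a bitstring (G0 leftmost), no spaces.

Step 1: G0=G3=0 G1=G3&G2=0&1=0 G2=G2&G3=1&0=0 G3=NOT G1=NOT 0=1 -> 0001
Step 2: G0=G3=1 G1=G3&G2=1&0=0 G2=G2&G3=0&1=0 G3=NOT G1=NOT 0=1 -> 1001
Step 3: G0=G3=1 G1=G3&G2=1&0=0 G2=G2&G3=0&1=0 G3=NOT G1=NOT 0=1 -> 1001
Step 4: G0=G3=1 G1=G3&G2=1&0=0 G2=G2&G3=0&1=0 G3=NOT G1=NOT 0=1 -> 1001
Step 5: G0=G3=1 G1=G3&G2=1&0=0 G2=G2&G3=0&1=0 G3=NOT G1=NOT 0=1 -> 1001

1001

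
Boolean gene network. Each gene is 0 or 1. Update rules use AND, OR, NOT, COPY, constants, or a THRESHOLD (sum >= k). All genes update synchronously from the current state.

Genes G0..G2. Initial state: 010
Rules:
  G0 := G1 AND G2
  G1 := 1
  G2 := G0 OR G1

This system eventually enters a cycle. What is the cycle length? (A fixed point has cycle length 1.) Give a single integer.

Step 0: 010
Step 1: G0=G1&G2=1&0=0 G1=1(const) G2=G0|G1=0|1=1 -> 011
Step 2: G0=G1&G2=1&1=1 G1=1(const) G2=G0|G1=0|1=1 -> 111
Step 3: G0=G1&G2=1&1=1 G1=1(const) G2=G0|G1=1|1=1 -> 111
State from step 3 equals state from step 2 -> cycle length 1

Answer: 1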